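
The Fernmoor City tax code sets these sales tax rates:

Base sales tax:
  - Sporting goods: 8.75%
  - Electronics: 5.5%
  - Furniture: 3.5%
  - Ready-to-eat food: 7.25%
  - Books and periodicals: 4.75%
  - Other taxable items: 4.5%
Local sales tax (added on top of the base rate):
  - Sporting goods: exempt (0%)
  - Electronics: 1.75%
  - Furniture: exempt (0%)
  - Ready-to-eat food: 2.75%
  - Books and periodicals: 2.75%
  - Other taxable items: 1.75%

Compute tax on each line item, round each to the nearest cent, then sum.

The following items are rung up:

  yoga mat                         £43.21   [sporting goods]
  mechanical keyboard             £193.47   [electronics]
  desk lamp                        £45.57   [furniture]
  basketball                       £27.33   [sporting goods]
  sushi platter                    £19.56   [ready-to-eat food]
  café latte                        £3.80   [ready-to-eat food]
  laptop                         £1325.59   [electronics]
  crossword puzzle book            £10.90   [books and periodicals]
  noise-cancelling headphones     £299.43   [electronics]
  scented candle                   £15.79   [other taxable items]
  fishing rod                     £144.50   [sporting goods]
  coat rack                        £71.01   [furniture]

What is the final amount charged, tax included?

Yoga mat £43.21: sporting goods → 8.75% + 0% local = 8.75% → £3.78
Mechanical keyboard £193.47: electronics → 5.5% + 1.75% local = 7.25% → £14.03
Desk lamp £45.57: furniture → 3.5% + 0% local = 3.5% → £1.59
Basketball £27.33: sporting goods → 8.75% + 0% local = 8.75% → £2.39
Sushi platter £19.56: ready-to-eat food → 7.25% + 2.75% local = 10% → £1.96
Café latte £3.80: ready-to-eat food → 7.25% + 2.75% local = 10% → £0.38
Laptop £1325.59: electronics → 5.5% + 1.75% local = 7.25% → £96.11
Crossword puzzle book £10.90: books and periodicals → 4.75% + 2.75% local = 7.5% → £0.82
Noise-cancelling headphones £299.43: electronics → 5.5% + 1.75% local = 7.25% → £21.71
Scented candle £15.79: other taxable items → 4.5% + 1.75% local = 6.25% → £0.99
Fishing rod £144.50: sporting goods → 8.75% + 0% local = 8.75% → £12.64
Coat rack £71.01: furniture → 3.5% + 0% local = 3.5% → £2.49
Subtotal = £2200.16; tax = £158.89; total due = £2359.05

£2359.05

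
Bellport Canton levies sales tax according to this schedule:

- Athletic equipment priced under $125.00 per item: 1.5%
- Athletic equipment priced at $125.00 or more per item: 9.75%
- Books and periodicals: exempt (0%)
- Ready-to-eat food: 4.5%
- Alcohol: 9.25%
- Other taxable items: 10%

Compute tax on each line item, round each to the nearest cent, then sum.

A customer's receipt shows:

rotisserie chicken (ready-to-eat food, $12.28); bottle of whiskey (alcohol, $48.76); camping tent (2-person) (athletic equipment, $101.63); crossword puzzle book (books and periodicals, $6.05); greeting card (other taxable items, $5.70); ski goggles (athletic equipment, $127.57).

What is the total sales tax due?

$19.59

Rotisserie chicken $12.28: ready-to-eat food → 4.5% → $0.55
Bottle of whiskey $48.76: alcohol → 9.25% → $4.51
Camping tent (2-person) $101.63: athletic equipment, under $125.00 → 1.5% → $1.52
Crossword puzzle book $6.05: books and periodicals → 0% → $0.00
Greeting card $5.70: other taxable items → 10% → $0.57
Ski goggles $127.57: athletic equipment, $125.00 or more → 9.75% → $12.44
Total tax = $0.55 + $4.51 + $1.52 + $0.57 + $12.44 = $19.59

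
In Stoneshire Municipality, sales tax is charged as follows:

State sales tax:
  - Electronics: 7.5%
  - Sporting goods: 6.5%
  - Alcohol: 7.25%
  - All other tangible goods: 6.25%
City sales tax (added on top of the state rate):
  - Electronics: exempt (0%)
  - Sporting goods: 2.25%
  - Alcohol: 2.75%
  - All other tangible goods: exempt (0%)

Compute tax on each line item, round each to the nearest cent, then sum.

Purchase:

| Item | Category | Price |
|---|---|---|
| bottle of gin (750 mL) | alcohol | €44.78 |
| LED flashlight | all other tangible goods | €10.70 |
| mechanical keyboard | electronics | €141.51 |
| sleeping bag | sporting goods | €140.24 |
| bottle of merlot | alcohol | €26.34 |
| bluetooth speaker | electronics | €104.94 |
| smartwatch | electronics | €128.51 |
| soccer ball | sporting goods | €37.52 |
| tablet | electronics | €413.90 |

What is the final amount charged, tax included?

Bottle of gin (750 mL) €44.78: alcohol → 7.25% + 2.75% city = 10% → €4.48
LED flashlight €10.70: all other tangible goods → 6.25% + 0% city = 6.25% → €0.67
Mechanical keyboard €141.51: electronics → 7.5% + 0% city = 7.5% → €10.61
Sleeping bag €140.24: sporting goods → 6.5% + 2.25% city = 8.75% → €12.27
Bottle of merlot €26.34: alcohol → 7.25% + 2.75% city = 10% → €2.63
Bluetooth speaker €104.94: electronics → 7.5% + 0% city = 7.5% → €7.87
Smartwatch €128.51: electronics → 7.5% + 0% city = 7.5% → €9.64
Soccer ball €37.52: sporting goods → 6.5% + 2.25% city = 8.75% → €3.28
Tablet €413.90: electronics → 7.5% + 0% city = 7.5% → €31.04
Subtotal = €1048.44; tax = €82.49; total due = €1130.93

€1130.93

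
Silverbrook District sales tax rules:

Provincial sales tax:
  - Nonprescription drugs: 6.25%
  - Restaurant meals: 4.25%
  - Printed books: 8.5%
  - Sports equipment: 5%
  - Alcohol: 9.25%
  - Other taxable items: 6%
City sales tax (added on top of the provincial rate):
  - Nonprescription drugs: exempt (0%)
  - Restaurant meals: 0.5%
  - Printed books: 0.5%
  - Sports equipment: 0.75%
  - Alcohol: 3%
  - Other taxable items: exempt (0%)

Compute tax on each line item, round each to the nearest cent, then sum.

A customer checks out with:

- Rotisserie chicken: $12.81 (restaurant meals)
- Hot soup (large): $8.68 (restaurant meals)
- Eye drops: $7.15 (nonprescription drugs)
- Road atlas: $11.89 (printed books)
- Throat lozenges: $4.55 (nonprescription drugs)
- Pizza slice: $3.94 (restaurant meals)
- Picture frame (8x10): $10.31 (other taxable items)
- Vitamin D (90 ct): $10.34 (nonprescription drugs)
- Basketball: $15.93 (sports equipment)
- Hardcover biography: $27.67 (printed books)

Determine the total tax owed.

Rotisserie chicken $12.81: restaurant meals → 4.25% + 0.5% city = 4.75% → $0.61
Hot soup (large) $8.68: restaurant meals → 4.25% + 0.5% city = 4.75% → $0.41
Eye drops $7.15: nonprescription drugs → 6.25% + 0% city = 6.25% → $0.45
Road atlas $11.89: printed books → 8.5% + 0.5% city = 9% → $1.07
Throat lozenges $4.55: nonprescription drugs → 6.25% + 0% city = 6.25% → $0.28
Pizza slice $3.94: restaurant meals → 4.25% + 0.5% city = 4.75% → $0.19
Picture frame (8x10) $10.31: other taxable items → 6% + 0% city = 6% → $0.62
Vitamin D (90 ct) $10.34: nonprescription drugs → 6.25% + 0% city = 6.25% → $0.65
Basketball $15.93: sports equipment → 5% + 0.75% city = 5.75% → $0.92
Hardcover biography $27.67: printed books → 8.5% + 0.5% city = 9% → $2.49
Total tax = $0.61 + $0.41 + $0.45 + $1.07 + $0.28 + $0.19 + $0.62 + $0.65 + $0.92 + $2.49 = $7.69

$7.69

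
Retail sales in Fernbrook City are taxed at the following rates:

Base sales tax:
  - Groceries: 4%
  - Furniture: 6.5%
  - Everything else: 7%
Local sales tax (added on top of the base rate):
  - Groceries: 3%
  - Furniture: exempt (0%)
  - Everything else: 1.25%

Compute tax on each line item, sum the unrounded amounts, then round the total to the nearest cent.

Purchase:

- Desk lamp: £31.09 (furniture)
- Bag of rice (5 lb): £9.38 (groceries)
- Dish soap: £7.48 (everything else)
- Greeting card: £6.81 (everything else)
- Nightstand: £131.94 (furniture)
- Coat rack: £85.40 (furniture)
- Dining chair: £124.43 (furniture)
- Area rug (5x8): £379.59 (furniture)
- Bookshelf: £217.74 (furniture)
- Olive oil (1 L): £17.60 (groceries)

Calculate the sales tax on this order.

£66.13

Desk lamp £31.09: furniture → 6.5% + 0% local = 6.5% → £2.02085
Bag of rice (5 lb) £9.38: groceries → 4% + 3% local = 7% → £0.6566
Dish soap £7.48: everything else → 7% + 1.25% local = 8.25% → £0.6171
Greeting card £6.81: everything else → 7% + 1.25% local = 8.25% → £0.561825
Nightstand £131.94: furniture → 6.5% + 0% local = 6.5% → £8.5761
Coat rack £85.40: furniture → 6.5% + 0% local = 6.5% → £5.551
Dining chair £124.43: furniture → 6.5% + 0% local = 6.5% → £8.08795
Area rug (5x8) £379.59: furniture → 6.5% + 0% local = 6.5% → £24.67335
Bookshelf £217.74: furniture → 6.5% + 0% local = 6.5% → £14.1531
Olive oil (1 L) £17.60: groceries → 4% + 3% local = 7% → £1.232
Unrounded tax sum = £66.129875 → £66.13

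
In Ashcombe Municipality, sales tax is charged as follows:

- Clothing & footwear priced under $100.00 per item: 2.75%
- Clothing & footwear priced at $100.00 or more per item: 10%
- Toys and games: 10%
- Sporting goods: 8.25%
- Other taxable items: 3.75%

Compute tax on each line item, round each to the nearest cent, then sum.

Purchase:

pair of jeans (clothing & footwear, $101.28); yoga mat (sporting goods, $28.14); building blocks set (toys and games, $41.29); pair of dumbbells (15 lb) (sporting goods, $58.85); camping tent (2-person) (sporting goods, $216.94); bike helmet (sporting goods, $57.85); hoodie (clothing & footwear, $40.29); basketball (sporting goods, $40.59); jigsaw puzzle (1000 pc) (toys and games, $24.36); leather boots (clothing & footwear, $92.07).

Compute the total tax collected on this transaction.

Pair of jeans $101.28: clothing & footwear, $100.00 or more → 10% → $10.13
Yoga mat $28.14: sporting goods → 8.25% → $2.32
Building blocks set $41.29: toys and games → 10% → $4.13
Pair of dumbbells (15 lb) $58.85: sporting goods → 8.25% → $4.86
Camping tent (2-person) $216.94: sporting goods → 8.25% → $17.90
Bike helmet $57.85: sporting goods → 8.25% → $4.77
Hoodie $40.29: clothing & footwear, under $100.00 → 2.75% → $1.11
Basketball $40.59: sporting goods → 8.25% → $3.35
Jigsaw puzzle (1000 pc) $24.36: toys and games → 10% → $2.44
Leather boots $92.07: clothing & footwear, under $100.00 → 2.75% → $2.53
Total tax = $10.13 + $2.32 + $4.13 + $4.86 + $17.90 + $4.77 + $1.11 + $3.35 + $2.44 + $2.53 = $53.54

$53.54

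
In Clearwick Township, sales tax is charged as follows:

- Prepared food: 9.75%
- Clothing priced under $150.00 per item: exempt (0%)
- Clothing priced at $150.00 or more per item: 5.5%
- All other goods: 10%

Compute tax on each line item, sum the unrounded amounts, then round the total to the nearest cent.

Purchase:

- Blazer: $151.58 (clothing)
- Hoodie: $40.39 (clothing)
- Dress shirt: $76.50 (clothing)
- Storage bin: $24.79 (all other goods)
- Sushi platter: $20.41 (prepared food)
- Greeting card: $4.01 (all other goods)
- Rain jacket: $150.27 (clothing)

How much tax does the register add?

$21.47

Blazer $151.58: clothing, $150.00 or more → 5.5% → $8.3369
Hoodie $40.39: clothing, under $150.00 → 0% → $0.00
Dress shirt $76.50: clothing, under $150.00 → 0% → $0.00
Storage bin $24.79: all other goods → 10% → $2.479
Sushi platter $20.41: prepared food → 9.75% → $1.989975
Greeting card $4.01: all other goods → 10% → $0.401
Rain jacket $150.27: clothing, $150.00 or more → 5.5% → $8.26485
Unrounded tax sum = $21.471725 → $21.47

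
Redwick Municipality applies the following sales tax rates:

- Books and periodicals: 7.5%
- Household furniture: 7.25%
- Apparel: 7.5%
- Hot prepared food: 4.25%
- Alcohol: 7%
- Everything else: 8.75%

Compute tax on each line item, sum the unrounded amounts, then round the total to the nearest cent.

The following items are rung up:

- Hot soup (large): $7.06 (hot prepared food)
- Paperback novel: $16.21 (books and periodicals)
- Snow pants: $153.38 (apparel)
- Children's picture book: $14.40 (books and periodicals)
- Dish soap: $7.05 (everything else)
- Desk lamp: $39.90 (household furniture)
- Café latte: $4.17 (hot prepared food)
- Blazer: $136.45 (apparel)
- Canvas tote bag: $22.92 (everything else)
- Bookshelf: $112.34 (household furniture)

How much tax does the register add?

$38.17

Hot soup (large) $7.06: hot prepared food → 4.25% → $0.30005
Paperback novel $16.21: books and periodicals → 7.5% → $1.21575
Snow pants $153.38: apparel → 7.5% → $11.5035
Children's picture book $14.40: books and periodicals → 7.5% → $1.08
Dish soap $7.05: everything else → 8.75% → $0.616875
Desk lamp $39.90: household furniture → 7.25% → $2.89275
Café latte $4.17: hot prepared food → 4.25% → $0.177225
Blazer $136.45: apparel → 7.5% → $10.23375
Canvas tote bag $22.92: everything else → 8.75% → $2.0055
Bookshelf $112.34: household furniture → 7.25% → $8.14465
Unrounded tax sum = $38.17005 → $38.17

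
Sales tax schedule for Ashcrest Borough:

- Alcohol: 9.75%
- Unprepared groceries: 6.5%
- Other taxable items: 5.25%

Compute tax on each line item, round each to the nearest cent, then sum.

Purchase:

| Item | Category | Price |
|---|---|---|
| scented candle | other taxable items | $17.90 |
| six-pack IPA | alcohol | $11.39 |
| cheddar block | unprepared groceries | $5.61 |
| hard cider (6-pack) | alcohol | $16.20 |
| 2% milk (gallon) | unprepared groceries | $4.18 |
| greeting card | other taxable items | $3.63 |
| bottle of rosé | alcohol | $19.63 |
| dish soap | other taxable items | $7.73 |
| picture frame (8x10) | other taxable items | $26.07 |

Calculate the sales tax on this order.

Scented candle $17.90: other taxable items → 5.25% → $0.94
Six-pack IPA $11.39: alcohol → 9.75% → $1.11
Cheddar block $5.61: unprepared groceries → 6.5% → $0.36
Hard cider (6-pack) $16.20: alcohol → 9.75% → $1.58
2% milk (gallon) $4.18: unprepared groceries → 6.5% → $0.27
Greeting card $3.63: other taxable items → 5.25% → $0.19
Bottle of rosé $19.63: alcohol → 9.75% → $1.91
Dish soap $7.73: other taxable items → 5.25% → $0.41
Picture frame (8x10) $26.07: other taxable items → 5.25% → $1.37
Total tax = $0.94 + $1.11 + $0.36 + $1.58 + $0.27 + $0.19 + $1.91 + $0.41 + $1.37 = $8.14

$8.14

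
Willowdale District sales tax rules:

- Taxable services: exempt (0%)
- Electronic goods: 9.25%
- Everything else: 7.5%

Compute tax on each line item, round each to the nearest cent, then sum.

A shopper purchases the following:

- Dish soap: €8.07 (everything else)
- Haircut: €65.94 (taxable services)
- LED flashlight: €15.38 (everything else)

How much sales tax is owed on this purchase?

Dish soap €8.07: everything else → 7.5% → €0.61
Haircut €65.94: taxable services → 0% → €0.00
LED flashlight €15.38: everything else → 7.5% → €1.15
Total tax = €0.61 + €1.15 = €1.76

€1.76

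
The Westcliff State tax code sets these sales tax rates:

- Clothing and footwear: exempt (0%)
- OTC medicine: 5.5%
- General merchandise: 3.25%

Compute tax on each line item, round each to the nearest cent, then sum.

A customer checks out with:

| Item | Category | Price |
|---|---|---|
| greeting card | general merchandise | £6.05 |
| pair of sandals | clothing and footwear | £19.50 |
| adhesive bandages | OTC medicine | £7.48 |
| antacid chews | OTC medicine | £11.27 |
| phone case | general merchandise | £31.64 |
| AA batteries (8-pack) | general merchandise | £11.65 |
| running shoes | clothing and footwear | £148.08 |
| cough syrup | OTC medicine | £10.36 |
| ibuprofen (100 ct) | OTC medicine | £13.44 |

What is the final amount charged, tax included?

Greeting card £6.05: general merchandise → 3.25% → £0.20
Pair of sandals £19.50: clothing and footwear → 0% → £0.00
Adhesive bandages £7.48: OTC medicine → 5.5% → £0.41
Antacid chews £11.27: OTC medicine → 5.5% → £0.62
Phone case £31.64: general merchandise → 3.25% → £1.03
AA batteries (8-pack) £11.65: general merchandise → 3.25% → £0.38
Running shoes £148.08: clothing and footwear → 0% → £0.00
Cough syrup £10.36: OTC medicine → 5.5% → £0.57
Ibuprofen (100 ct) £13.44: OTC medicine → 5.5% → £0.74
Subtotal = £259.47; tax = £3.95; total due = £263.42

£263.42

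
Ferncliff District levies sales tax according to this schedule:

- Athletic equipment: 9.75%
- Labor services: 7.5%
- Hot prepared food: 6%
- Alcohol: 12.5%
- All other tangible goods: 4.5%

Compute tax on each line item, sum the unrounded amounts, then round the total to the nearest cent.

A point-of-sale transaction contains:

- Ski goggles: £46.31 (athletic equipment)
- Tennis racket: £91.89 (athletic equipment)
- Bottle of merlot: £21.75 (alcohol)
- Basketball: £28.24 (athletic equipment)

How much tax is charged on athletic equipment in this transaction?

Ski goggles £46.31: athletic equipment → 9.75% → £4.515225
Tennis racket £91.89: athletic equipment → 9.75% → £8.959275
Basketball £28.24: athletic equipment → 9.75% → £2.7534
Tax on athletic equipment: unrounded sum = £16.2279 → £16.23

£16.23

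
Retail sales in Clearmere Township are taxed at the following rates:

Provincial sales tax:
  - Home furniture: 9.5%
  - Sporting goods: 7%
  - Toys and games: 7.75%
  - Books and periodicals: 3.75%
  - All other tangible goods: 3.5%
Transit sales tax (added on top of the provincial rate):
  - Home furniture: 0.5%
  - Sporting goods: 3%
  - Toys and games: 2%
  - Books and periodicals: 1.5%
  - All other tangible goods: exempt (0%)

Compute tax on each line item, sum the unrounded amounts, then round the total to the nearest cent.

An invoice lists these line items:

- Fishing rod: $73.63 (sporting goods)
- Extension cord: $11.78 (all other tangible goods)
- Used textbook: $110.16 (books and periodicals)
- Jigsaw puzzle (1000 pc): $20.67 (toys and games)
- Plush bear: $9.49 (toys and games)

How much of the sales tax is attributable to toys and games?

Jigsaw puzzle (1000 pc) $20.67: toys and games → 7.75% + 2% transit = 9.75% → $2.015325
Plush bear $9.49: toys and games → 7.75% + 2% transit = 9.75% → $0.925275
Tax on toys and games: unrounded sum = $2.9406 → $2.94

$2.94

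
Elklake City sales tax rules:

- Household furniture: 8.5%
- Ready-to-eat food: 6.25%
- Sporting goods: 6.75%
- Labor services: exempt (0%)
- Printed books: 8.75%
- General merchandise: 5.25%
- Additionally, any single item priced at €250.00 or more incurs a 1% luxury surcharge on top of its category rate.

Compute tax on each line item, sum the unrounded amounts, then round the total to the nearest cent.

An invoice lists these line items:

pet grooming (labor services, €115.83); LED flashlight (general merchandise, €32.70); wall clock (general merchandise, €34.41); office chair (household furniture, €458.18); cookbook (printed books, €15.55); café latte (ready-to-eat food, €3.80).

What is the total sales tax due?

€48.65

Pet grooming €115.83: labor services → 0% → €0.00
LED flashlight €32.70: general merchandise → 5.25% → €1.71675
Wall clock €34.41: general merchandise → 5.25% → €1.806525
Office chair €458.18: household furniture → 8.5% + 1% surcharge = 9.5% → €43.5271
Cookbook €15.55: printed books → 8.75% → €1.360625
Café latte €3.80: ready-to-eat food → 6.25% → €0.2375
Unrounded tax sum = €48.6485 → €48.65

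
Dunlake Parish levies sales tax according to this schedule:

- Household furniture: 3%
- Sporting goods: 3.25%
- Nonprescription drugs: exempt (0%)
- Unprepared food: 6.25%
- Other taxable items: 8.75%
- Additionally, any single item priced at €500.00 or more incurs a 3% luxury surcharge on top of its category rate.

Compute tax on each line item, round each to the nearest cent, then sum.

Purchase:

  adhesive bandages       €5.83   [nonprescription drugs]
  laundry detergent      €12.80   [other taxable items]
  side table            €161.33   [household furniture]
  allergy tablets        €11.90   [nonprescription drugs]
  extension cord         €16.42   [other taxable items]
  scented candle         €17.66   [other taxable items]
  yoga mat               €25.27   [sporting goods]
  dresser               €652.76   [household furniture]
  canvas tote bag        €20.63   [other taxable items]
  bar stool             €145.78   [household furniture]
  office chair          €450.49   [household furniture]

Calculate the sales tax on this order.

€68.63

Adhesive bandages €5.83: nonprescription drugs → 0% → €0.00
Laundry detergent €12.80: other taxable items → 8.75% → €1.12
Side table €161.33: household furniture → 3% → €4.84
Allergy tablets €11.90: nonprescription drugs → 0% → €0.00
Extension cord €16.42: other taxable items → 8.75% → €1.44
Scented candle €17.66: other taxable items → 8.75% → €1.55
Yoga mat €25.27: sporting goods → 3.25% → €0.82
Dresser €652.76: household furniture → 3% + 3% surcharge = 6% → €39.17
Canvas tote bag €20.63: other taxable items → 8.75% → €1.81
Bar stool €145.78: household furniture → 3% → €4.37
Office chair €450.49: household furniture → 3% → €13.51
Total tax = €1.12 + €4.84 + €1.44 + €1.55 + €0.82 + €39.17 + €1.81 + €4.37 + €13.51 = €68.63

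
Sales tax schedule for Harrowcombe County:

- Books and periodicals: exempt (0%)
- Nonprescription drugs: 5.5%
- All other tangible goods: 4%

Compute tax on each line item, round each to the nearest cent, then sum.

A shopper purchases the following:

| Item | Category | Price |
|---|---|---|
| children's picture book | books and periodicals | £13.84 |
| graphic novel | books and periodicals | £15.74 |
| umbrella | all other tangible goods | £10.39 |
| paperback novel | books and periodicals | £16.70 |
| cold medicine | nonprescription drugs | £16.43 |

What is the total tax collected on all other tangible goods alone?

Umbrella £10.39: all other tangible goods → 4% → £0.42
Tax on all other tangible goods = £0.42

£0.42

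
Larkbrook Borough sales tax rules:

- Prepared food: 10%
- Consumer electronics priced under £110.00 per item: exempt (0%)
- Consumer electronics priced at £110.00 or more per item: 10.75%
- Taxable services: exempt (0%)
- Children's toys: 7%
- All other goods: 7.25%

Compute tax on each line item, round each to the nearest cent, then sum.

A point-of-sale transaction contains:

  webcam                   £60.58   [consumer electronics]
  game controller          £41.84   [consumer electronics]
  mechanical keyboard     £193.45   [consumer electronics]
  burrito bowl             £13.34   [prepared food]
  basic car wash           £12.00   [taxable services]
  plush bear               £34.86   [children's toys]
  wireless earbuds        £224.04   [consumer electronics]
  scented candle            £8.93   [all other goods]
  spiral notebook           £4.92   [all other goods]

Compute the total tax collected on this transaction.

£49.66

Webcam £60.58: consumer electronics, under £110.00 → 0% → £0.00
Game controller £41.84: consumer electronics, under £110.00 → 0% → £0.00
Mechanical keyboard £193.45: consumer electronics, £110.00 or more → 10.75% → £20.80
Burrito bowl £13.34: prepared food → 10% → £1.33
Basic car wash £12.00: taxable services → 0% → £0.00
Plush bear £34.86: children's toys → 7% → £2.44
Wireless earbuds £224.04: consumer electronics, £110.00 or more → 10.75% → £24.08
Scented candle £8.93: all other goods → 7.25% → £0.65
Spiral notebook £4.92: all other goods → 7.25% → £0.36
Total tax = £20.80 + £1.33 + £2.44 + £24.08 + £0.65 + £0.36 = £49.66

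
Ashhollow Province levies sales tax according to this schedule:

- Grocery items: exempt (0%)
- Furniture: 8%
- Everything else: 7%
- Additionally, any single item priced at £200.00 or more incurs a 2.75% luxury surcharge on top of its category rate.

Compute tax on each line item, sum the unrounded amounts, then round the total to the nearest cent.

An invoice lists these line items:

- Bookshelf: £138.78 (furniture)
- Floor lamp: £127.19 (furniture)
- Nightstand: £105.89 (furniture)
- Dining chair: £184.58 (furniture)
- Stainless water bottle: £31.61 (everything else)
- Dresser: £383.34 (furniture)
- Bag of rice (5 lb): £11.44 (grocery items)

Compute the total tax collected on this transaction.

Bookshelf £138.78: furniture → 8% → £11.1024
Floor lamp £127.19: furniture → 8% → £10.1752
Nightstand £105.89: furniture → 8% → £8.4712
Dining chair £184.58: furniture → 8% → £14.7664
Stainless water bottle £31.61: everything else → 7% → £2.2127
Dresser £383.34: furniture → 8% + 2.75% surcharge = 10.75% → £41.20905
Bag of rice (5 lb) £11.44: grocery items → 0% → £0.00
Unrounded tax sum = £87.93695 → £87.94

£87.94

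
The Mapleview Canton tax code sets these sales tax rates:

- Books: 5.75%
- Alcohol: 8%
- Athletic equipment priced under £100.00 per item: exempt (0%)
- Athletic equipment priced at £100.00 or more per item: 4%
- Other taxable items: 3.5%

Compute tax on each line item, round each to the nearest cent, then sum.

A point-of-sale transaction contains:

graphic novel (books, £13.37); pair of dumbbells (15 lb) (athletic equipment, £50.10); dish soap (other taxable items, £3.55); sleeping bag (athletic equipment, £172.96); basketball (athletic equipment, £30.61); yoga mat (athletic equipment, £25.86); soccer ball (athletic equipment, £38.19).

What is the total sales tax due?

Graphic novel £13.37: books → 5.75% → £0.77
Pair of dumbbells (15 lb) £50.10: athletic equipment, under £100.00 → 0% → £0.00
Dish soap £3.55: other taxable items → 3.5% → £0.12
Sleeping bag £172.96: athletic equipment, £100.00 or more → 4% → £6.92
Basketball £30.61: athletic equipment, under £100.00 → 0% → £0.00
Yoga mat £25.86: athletic equipment, under £100.00 → 0% → £0.00
Soccer ball £38.19: athletic equipment, under £100.00 → 0% → £0.00
Total tax = £0.77 + £0.12 + £6.92 = £7.81

£7.81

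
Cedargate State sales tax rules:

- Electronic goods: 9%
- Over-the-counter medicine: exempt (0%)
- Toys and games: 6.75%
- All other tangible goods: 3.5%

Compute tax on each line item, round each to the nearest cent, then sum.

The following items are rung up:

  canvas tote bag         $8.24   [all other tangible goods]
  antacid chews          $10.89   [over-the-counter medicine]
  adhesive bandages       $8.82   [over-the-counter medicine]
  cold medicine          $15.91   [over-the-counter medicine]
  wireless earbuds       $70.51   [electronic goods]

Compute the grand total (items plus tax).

$121.01

Canvas tote bag $8.24: all other tangible goods → 3.5% → $0.29
Antacid chews $10.89: over-the-counter medicine → 0% → $0.00
Adhesive bandages $8.82: over-the-counter medicine → 0% → $0.00
Cold medicine $15.91: over-the-counter medicine → 0% → $0.00
Wireless earbuds $70.51: electronic goods → 9% → $6.35
Subtotal = $114.37; tax = $6.64; total due = $121.01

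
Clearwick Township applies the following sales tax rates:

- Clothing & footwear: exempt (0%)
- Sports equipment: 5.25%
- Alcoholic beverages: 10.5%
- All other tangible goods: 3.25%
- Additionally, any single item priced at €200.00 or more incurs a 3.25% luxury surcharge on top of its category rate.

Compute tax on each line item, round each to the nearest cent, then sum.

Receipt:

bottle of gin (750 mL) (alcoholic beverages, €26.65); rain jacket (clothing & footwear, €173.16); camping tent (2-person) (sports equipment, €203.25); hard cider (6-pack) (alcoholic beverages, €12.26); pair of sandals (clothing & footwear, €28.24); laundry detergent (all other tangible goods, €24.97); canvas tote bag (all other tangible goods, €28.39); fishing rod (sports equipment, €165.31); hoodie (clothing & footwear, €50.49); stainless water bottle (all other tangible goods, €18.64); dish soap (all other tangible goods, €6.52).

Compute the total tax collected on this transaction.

€32.60

Bottle of gin (750 mL) €26.65: alcoholic beverages → 10.5% → €2.80
Rain jacket €173.16: clothing & footwear → 0% → €0.00
Camping tent (2-person) €203.25: sports equipment → 5.25% + 3.25% surcharge = 8.5% → €17.28
Hard cider (6-pack) €12.26: alcoholic beverages → 10.5% → €1.29
Pair of sandals €28.24: clothing & footwear → 0% → €0.00
Laundry detergent €24.97: all other tangible goods → 3.25% → €0.81
Canvas tote bag €28.39: all other tangible goods → 3.25% → €0.92
Fishing rod €165.31: sports equipment → 5.25% → €8.68
Hoodie €50.49: clothing & footwear → 0% → €0.00
Stainless water bottle €18.64: all other tangible goods → 3.25% → €0.61
Dish soap €6.52: all other tangible goods → 3.25% → €0.21
Total tax = €2.80 + €17.28 + €1.29 + €0.81 + €0.92 + €8.68 + €0.61 + €0.21 = €32.60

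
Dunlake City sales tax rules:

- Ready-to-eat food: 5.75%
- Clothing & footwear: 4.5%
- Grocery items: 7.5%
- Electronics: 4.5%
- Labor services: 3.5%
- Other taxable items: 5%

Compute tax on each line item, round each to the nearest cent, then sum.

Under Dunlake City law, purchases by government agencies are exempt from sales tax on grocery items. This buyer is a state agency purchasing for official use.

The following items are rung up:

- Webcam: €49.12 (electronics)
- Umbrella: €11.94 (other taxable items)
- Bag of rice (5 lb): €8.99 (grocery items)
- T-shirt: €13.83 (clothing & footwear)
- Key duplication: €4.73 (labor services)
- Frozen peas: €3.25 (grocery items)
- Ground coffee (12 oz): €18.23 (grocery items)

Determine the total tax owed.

Webcam €49.12: electronics → 4.5% → €2.21
Umbrella €11.94: other taxable items → 5% → €0.60
Bag of rice (5 lb) €8.99: grocery items, buyer-exempt → 0% → €0.00
T-shirt €13.83: clothing & footwear → 4.5% → €0.62
Key duplication €4.73: labor services → 3.5% → €0.17
Frozen peas €3.25: grocery items, buyer-exempt → 0% → €0.00
Ground coffee (12 oz) €18.23: grocery items, buyer-exempt → 0% → €0.00
Total tax = €2.21 + €0.60 + €0.62 + €0.17 = €3.60

€3.60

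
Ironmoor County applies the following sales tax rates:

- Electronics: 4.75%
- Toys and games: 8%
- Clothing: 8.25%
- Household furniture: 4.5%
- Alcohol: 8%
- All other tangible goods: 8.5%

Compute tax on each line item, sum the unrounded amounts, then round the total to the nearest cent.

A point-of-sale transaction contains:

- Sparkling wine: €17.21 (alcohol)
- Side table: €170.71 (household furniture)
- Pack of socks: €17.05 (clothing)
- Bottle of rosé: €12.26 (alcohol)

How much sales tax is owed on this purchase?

€11.45

Sparkling wine €17.21: alcohol → 8% → €1.3768
Side table €170.71: household furniture → 4.5% → €7.68195
Pack of socks €17.05: clothing → 8.25% → €1.406625
Bottle of rosé €12.26: alcohol → 8% → €0.9808
Unrounded tax sum = €11.446175 → €11.45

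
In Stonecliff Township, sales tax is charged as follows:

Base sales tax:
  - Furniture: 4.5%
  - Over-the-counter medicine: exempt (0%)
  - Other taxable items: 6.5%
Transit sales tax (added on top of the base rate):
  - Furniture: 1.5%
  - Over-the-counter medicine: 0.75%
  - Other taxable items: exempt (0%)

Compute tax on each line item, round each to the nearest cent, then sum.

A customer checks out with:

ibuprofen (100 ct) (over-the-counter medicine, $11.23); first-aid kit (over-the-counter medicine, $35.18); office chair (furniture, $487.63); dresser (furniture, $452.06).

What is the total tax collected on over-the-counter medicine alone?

Ibuprofen (100 ct) $11.23: over-the-counter medicine → 0% + 0.75% transit = 0.75% → $0.08
First-aid kit $35.18: over-the-counter medicine → 0% + 0.75% transit = 0.75% → $0.26
Tax on over-the-counter medicine = $0.08 + $0.26 = $0.34

$0.34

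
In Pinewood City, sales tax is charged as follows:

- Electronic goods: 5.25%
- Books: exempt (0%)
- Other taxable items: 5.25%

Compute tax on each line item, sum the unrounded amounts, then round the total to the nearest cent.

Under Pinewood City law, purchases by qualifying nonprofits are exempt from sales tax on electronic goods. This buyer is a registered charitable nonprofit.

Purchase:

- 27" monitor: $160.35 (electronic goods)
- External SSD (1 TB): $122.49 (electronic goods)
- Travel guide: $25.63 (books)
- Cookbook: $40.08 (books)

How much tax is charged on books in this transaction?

$0.00

Travel guide $25.63: books → 0% → $0.00
Cookbook $40.08: books → 0% → $0.00
Tax on books: unrounded sum = $0.00 → $0.00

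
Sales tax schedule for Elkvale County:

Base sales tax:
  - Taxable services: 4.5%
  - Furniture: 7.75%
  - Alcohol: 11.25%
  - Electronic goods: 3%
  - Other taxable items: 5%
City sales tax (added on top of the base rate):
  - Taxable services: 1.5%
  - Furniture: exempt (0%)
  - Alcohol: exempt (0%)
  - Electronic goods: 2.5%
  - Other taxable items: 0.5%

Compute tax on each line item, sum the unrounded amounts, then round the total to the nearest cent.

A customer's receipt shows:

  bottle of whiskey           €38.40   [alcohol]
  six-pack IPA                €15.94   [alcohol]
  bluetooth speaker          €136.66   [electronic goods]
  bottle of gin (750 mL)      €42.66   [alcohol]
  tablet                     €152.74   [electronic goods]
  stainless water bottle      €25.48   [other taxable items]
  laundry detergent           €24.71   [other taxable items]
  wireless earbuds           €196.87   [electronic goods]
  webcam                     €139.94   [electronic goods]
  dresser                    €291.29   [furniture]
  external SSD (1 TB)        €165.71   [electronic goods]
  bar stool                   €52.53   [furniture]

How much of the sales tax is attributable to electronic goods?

€43.56

Bluetooth speaker €136.66: electronic goods → 3% + 2.5% city = 5.5% → €7.5163
Tablet €152.74: electronic goods → 3% + 2.5% city = 5.5% → €8.4007
Wireless earbuds €196.87: electronic goods → 3% + 2.5% city = 5.5% → €10.82785
Webcam €139.94: electronic goods → 3% + 2.5% city = 5.5% → €7.6967
External SSD (1 TB) €165.71: electronic goods → 3% + 2.5% city = 5.5% → €9.11405
Tax on electronic goods: unrounded sum = €43.5556 → €43.56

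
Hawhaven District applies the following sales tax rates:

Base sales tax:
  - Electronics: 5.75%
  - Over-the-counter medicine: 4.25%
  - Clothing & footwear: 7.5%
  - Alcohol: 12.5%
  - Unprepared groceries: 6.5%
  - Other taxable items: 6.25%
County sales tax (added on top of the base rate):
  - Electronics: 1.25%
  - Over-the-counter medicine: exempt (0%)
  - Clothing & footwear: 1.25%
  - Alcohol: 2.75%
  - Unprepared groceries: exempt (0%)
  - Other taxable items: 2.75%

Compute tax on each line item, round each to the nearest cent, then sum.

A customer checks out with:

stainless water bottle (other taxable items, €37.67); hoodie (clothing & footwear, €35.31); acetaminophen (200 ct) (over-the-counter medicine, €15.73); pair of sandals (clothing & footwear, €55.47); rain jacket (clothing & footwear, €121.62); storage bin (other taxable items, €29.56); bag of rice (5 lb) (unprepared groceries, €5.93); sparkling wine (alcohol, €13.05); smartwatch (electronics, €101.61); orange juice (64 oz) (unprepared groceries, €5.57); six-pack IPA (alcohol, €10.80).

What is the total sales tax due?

Stainless water bottle €37.67: other taxable items → 6.25% + 2.75% county = 9% → €3.39
Hoodie €35.31: clothing & footwear → 7.5% + 1.25% county = 8.75% → €3.09
Acetaminophen (200 ct) €15.73: over-the-counter medicine → 4.25% + 0% county = 4.25% → €0.67
Pair of sandals €55.47: clothing & footwear → 7.5% + 1.25% county = 8.75% → €4.85
Rain jacket €121.62: clothing & footwear → 7.5% + 1.25% county = 8.75% → €10.64
Storage bin €29.56: other taxable items → 6.25% + 2.75% county = 9% → €2.66
Bag of rice (5 lb) €5.93: unprepared groceries → 6.5% + 0% county = 6.5% → €0.39
Sparkling wine €13.05: alcohol → 12.5% + 2.75% county = 15.25% → €1.99
Smartwatch €101.61: electronics → 5.75% + 1.25% county = 7% → €7.11
Orange juice (64 oz) €5.57: unprepared groceries → 6.5% + 0% county = 6.5% → €0.36
Six-pack IPA €10.80: alcohol → 12.5% + 2.75% county = 15.25% → €1.65
Total tax = €3.39 + €3.09 + €0.67 + €4.85 + €10.64 + €2.66 + €0.39 + €1.99 + €7.11 + €0.36 + €1.65 = €36.80

€36.80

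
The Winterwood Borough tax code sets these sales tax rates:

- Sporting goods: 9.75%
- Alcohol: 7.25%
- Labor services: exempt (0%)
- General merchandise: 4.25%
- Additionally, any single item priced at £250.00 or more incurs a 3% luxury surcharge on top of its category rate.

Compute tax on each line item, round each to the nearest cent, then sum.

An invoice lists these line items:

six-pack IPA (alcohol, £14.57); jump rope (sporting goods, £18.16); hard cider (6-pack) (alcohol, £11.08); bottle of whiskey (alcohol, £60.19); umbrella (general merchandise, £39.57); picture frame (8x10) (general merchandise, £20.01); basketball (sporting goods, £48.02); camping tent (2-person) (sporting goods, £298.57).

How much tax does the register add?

Six-pack IPA £14.57: alcohol → 7.25% → £1.06
Jump rope £18.16: sporting goods → 9.75% → £1.77
Hard cider (6-pack) £11.08: alcohol → 7.25% → £0.80
Bottle of whiskey £60.19: alcohol → 7.25% → £4.36
Umbrella £39.57: general merchandise → 4.25% → £1.68
Picture frame (8x10) £20.01: general merchandise → 4.25% → £0.85
Basketball £48.02: sporting goods → 9.75% → £4.68
Camping tent (2-person) £298.57: sporting goods → 9.75% + 3% surcharge = 12.75% → £38.07
Total tax = £1.06 + £1.77 + £0.80 + £4.36 + £1.68 + £0.85 + £4.68 + £38.07 = £53.27

£53.27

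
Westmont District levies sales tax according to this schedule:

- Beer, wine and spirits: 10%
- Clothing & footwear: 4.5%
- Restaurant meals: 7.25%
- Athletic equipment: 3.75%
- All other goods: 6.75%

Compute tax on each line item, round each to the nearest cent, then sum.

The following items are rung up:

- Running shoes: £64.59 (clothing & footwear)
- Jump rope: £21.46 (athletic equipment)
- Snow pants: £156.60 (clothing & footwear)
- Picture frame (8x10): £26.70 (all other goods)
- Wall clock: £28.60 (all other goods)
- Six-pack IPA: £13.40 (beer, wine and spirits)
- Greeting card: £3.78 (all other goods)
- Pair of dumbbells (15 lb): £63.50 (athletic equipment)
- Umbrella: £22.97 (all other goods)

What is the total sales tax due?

£20.02

Running shoes £64.59: clothing & footwear → 4.5% → £2.91
Jump rope £21.46: athletic equipment → 3.75% → £0.80
Snow pants £156.60: clothing & footwear → 4.5% → £7.05
Picture frame (8x10) £26.70: all other goods → 6.75% → £1.80
Wall clock £28.60: all other goods → 6.75% → £1.93
Six-pack IPA £13.40: beer, wine and spirits → 10% → £1.34
Greeting card £3.78: all other goods → 6.75% → £0.26
Pair of dumbbells (15 lb) £63.50: athletic equipment → 3.75% → £2.38
Umbrella £22.97: all other goods → 6.75% → £1.55
Total tax = £2.91 + £0.80 + £7.05 + £1.80 + £1.93 + £1.34 + £0.26 + £2.38 + £1.55 = £20.02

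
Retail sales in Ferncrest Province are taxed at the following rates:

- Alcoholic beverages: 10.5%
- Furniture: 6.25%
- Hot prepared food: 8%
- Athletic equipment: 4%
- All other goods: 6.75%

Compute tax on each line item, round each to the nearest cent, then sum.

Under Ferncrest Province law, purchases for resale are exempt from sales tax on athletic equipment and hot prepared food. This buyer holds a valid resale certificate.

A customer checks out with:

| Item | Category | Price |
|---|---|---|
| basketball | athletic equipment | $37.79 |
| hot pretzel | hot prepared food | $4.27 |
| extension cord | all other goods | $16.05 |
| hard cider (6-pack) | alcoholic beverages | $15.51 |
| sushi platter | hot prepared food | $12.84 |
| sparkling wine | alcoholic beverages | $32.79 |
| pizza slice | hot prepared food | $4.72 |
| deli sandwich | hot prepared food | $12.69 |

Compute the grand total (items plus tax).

$142.81

Basketball $37.79: athletic equipment, buyer-exempt → 0% → $0.00
Hot pretzel $4.27: hot prepared food, buyer-exempt → 0% → $0.00
Extension cord $16.05: all other goods → 6.75% → $1.08
Hard cider (6-pack) $15.51: alcoholic beverages → 10.5% → $1.63
Sushi platter $12.84: hot prepared food, buyer-exempt → 0% → $0.00
Sparkling wine $32.79: alcoholic beverages → 10.5% → $3.44
Pizza slice $4.72: hot prepared food, buyer-exempt → 0% → $0.00
Deli sandwich $12.69: hot prepared food, buyer-exempt → 0% → $0.00
Subtotal = $136.66; tax = $6.15; total due = $142.81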